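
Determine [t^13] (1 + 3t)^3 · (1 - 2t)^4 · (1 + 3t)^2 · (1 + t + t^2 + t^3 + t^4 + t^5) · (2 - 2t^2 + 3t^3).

8073

(1 + 3t)^3 has coefficients 1,9,27,27 for degrees 0…3.
(1 - 2t)^4 has coefficients 1,-8,24,-32,16,0,0,0,0,0,0,0,0,0 for degrees 0…13.
Multiplying by (1 + 3t)^2 gives running coefficients 1,-2,-15,40,40,-192,144,0,0,0,0,0,0,0 for degrees 0…13.
Multiplying by (1 + t + t^2 + t^3 + t^4 + t^5) gives running coefficients 1,-1,-16,24,64,-128,15,17,32,-8,-48,144,0,0 for degrees 0…13.
Finally multiplying by (2 - 2t^2 + 3t^3), the product of all factors after the first has coefficients 2,-2,-34,53,157,-352,-26,482,-350,-5,-109,400,72,-432 for degrees 0…13.
[t^13] = 1·(-432) + 9·72 + 27·400 + 27·(-109) = 8073.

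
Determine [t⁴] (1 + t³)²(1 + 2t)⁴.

(1 + t³)² has coefficients 1,0,0,2,0 for degrees 0…4.
(1 + 2t)⁴ has coefficients 1,8,24,32,16 for degrees 0…4.
[t⁴] = 1·16 + 2·8 = 32.

32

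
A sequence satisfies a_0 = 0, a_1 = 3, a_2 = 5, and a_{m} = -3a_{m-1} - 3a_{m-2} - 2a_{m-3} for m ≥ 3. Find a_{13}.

The ordinary generating function has denominator 1 + 3y + 3y^2 + 2y^3.
Iterating the recurrence: a_0,…,a_{13} = 0, 3, 5, -24, 51, -91, 168, -333, 677, -1368, 2739, -5467, 10920, -21837.

-21837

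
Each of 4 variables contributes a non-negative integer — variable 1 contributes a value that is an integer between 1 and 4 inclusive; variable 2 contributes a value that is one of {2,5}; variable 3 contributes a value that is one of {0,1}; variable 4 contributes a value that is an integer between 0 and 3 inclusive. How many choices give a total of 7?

The generating function for the choices is (q + q^2 + q^3 + q^4)·(q^2 + q^5)·(1 + q)·(1 + q + q^2 + q^3); the count is [q^7].
(q + q^2 + q^3 + q^4) has coefficients 0,1,1,1,1 for degrees 0…4.
(q^2 + q^5) has coefficients 0,0,1,0,0,1,0,0 for degrees 0…7.
Multiplying by (1 + q) gives running coefficients 0,0,1,1,0,1,1,0 for degrees 0…7.
Finally multiplying by (1 + q + q^2 + q^3), the product of all factors after the first has coefficients 0,0,1,2,2,3,3,2 for degrees 0…7.
[q^7] = 1·3 + 1·3 + 1·2 + 1·2 = 10.

10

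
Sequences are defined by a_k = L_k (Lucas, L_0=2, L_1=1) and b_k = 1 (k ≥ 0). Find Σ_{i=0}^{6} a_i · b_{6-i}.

The convolution is the t^6 coefficient of A(t)B(t).
Σ = 2·1 + 1·1 + 3·1 + 4·1 + 7·1 + 11·1 + 18·1 = 46.

46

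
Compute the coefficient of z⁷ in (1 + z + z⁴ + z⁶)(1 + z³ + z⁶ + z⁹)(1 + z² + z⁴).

(1 + z + z⁴ + z⁶) has coefficients 1,1,0,0,1,0,1 for degrees 0…6.
(1 + z³ + z⁶ + z⁹) has coefficients 1,0,0,1,0,0,1,0 for degrees 0…7.
Finally multiplying by (1 + z² + z⁴), the product of all factors after the first has coefficients 1,0,1,1,1,1,1,1 for degrees 0…7.
[z⁷] = 1·1 + 1·1 + 1·1 + 1·0 = 3.

3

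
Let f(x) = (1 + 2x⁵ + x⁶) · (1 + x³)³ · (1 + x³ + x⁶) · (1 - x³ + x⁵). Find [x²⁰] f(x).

2

(1 + 2x⁵ + x⁶) has coefficients 1,0,0,0,0,2,1 for degrees 0…6.
(1 + x³)³ has coefficients 1,0,0,3,0,0,3,0,0,1,0,0,0,0,0,0,0,0,0,0,0 for degrees 0…20.
Multiplying by (1 + x³ + x⁶) gives running coefficients 1,0,0,4,0,0,7,0,0,7,0,0,4,0,0,1,0,0,0,0,0 for degrees 0…20.
Finally multiplying by (1 - x³ + x⁵), the product of all factors after the first has coefficients 1,0,0,3,0,1,3,0,4,0,0,7,-3,0,7,-3,0,4,-1,0,1 for degrees 0…20.
[x²⁰] = 1·1 + 2·(-3) + 1·7 = 2.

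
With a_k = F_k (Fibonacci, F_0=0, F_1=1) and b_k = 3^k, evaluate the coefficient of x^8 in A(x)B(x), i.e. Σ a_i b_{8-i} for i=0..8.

Write out a_i and b_{8-i} for i = 0,…,8 and sum the products.
Σ = 0·6561 + 1·2187 + 1·729 + 2·243 + 3·81 + 5·27 + 8·9 + 13·3 + 21·1 = 3912.

3912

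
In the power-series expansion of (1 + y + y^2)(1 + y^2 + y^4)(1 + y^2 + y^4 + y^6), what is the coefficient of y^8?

5

(1 + y + y^2) has coefficients 1,1,1 for degrees 0…2.
(1 + y^2 + y^4) has coefficients 1,0,1,0,1,0,0,0,0 for degrees 0…8.
Finally multiplying by (1 + y^2 + y^4 + y^6), the product of all factors after the first has coefficients 1,0,2,0,3,0,3,0,2 for degrees 0…8.
[y^8] = 1·2 + 1·0 + 1·3 = 5.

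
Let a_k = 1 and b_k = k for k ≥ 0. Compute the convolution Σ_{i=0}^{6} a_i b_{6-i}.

This is [x^6] in the product of the two ordinary generating functions.
Σ = 1·6 + 1·5 + 1·4 + 1·3 + 1·2 + 1·1 + 1·0 = 21.

21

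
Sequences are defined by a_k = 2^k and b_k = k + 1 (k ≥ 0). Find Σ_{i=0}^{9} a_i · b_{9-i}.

This is [x^9] in the product of the two ordinary generating functions.
Σ = 1·10 + 2·9 + 4·8 + 8·7 + 16·6 + 32·5 + 64·4 + 128·3 + 256·2 + 512·1 = 2036.

2036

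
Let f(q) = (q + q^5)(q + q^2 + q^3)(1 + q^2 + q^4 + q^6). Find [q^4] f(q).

(q + q^5) has coefficients 0,1,0,0,0 for degrees 0…4.
(q + q^2 + q^3) has coefficients 0,1,1,1,0 for degrees 0…4.
Finally multiplying by (1 + q^2 + q^4 + q^6), the product of all factors after the first has coefficients 0,1,1,2,1 for degrees 0…4.
[q^4] = 1·2 = 2.

2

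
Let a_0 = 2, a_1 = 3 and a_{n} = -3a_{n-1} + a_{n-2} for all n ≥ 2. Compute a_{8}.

The ordinary generating function has denominator 1 + 3t - t^2.
Iterating the recurrence: a_0,…,a_{8} = 2, 3, -7, 24, -79, 261, -862, 2847, -9403.

-9403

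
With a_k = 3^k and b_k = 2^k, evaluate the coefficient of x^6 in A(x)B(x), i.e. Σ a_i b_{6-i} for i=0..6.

The convolution is the t^6 coefficient of A(t)B(t).
Σ = 1·64 + 3·32 + 9·16 + 27·8 + 81·4 + 243·2 + 729·1 = 2059.

2059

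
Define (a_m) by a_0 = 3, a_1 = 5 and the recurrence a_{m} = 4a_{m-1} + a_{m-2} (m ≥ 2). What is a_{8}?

The ordinary generating function has denominator 1 - 4x - x^2.
Iterating the recurrence: a_0,…,a_{8} = 3, 5, 23, 97, 411, 1741, 7375, 31241, 132339.

132339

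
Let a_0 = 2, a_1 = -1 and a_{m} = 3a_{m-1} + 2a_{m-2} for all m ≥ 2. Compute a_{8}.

773

The ordinary generating function has denominator 1 - 3q - 2q^2.
Iterating the recurrence: a_0,…,a_{8} = 2, -1, 1, 1, 5, 17, 61, 217, 773.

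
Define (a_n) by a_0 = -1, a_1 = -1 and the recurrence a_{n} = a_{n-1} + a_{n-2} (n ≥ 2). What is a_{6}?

-13

The ordinary generating function has denominator 1 - t - t^2.
Iterating the recurrence: a_0,…,a_{6} = -1, -1, -2, -3, -5, -8, -13.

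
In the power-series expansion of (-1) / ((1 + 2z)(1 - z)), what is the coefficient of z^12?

-2731

The denominator gives the recurrence a_n = −a_(n−1) + 2a_(n−2) for n ≥ 3; the numerator fixes a_0 = -1, a_1 = 1, a_2 = -3.
Iterating: -1, 1, -3, 5, -11, 21, -43, 85, -171, 341, -683, 1365, -2731, so a_12 = -2731.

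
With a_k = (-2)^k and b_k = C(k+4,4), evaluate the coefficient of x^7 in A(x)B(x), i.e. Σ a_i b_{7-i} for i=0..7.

126

The convolution is the t^7 coefficient of A(t)B(t).
Σ = 1·330 − 2·210 + 4·126 − 8·70 + 16·35 − 32·15 + 64·5 − 128·1 = 126.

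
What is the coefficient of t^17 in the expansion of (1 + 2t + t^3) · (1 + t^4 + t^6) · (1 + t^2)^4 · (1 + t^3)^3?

(1 + 2t + t^3) has coefficients 1,2,0,1 for degrees 0…3.
(1 + t^4 + t^6) has coefficients 1,0,0,0,1,0,1,0,0,0,0,0,0,0,0,0,0,0 for degrees 0…17.
Multiplying by (1 + t^2)^4 gives running coefficients 1,0,4,0,7,0,9,0,11,0,10,0,5,0,1,0,0,0 for degrees 0…17.
Finally multiplying by (1 + t^3)^3, the product of all factors after the first has coefficients 1,0,4,3,7,12,12,21,23,28,31,37,32,37,34,24,30,14 for degrees 0…17.
[t^17] = 1·14 + 2·30 + 1·34 = 108.

108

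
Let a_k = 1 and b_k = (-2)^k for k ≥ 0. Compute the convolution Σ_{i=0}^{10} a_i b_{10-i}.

683

This is [x^10] in the product of the two ordinary generating functions.
Σ = 1·1024 + 1·(-512) + 1·256 + 1·(-128) + 1·64 + 1·(-32) + 1·16 + 1·(-8) + 1·4 + 1·(-2) + 1·1 = 683.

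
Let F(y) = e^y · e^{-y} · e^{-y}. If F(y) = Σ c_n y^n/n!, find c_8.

The EGF product rule gives c_8 = Σ_{k_1+k_2+k_3=8} C(8; k_1,k_2,k_3) · ∏ g_i(k_i), where e^y gives (1)^k; e^{-y} gives (-1)^k; e^{-y} gives (-1)^k.
g_1(k) for k = 0…8: 1, 1, 1, 1, 1, 1, 1, 1, 1.
g_2(k) for k = 0…8: 1, -1, 1, -1, 1, -1, 1, -1, 1.
g_3(k) for k = 0…8: 1, -1, 1, -1, 1, -1, 1, -1, 1.
First combine the last two factors: h(k) = Σ_j C(k,j)·g_2(j)·g_3(k−j) for k = 0…8: 1, -2, 4, -8, 16, -32, 64, -128, 256.
c_8 = Σ_k C(8,k)·g_1(k)·h(8−k) = 1·1·256 + 8·1·(-128) + 28·1·64 + 56·1·(-32) + 70·1·16 + 56·1·(-8) + 28·1·4 + 8·1·(-2) + 1·1·1 = 256 − 1024 + 1792 − 1792 + 1120 − 448 + 112 − 16 + 1 = 1.

1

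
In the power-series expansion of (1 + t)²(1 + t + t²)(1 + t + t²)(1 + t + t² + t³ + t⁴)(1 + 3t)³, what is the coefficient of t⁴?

724

(1 + t)² has coefficients 1,2,1 for degrees 0…2.
(1 + t + t²) has coefficients 1,1,1,0,0 for degrees 0…4.
Multiplying by (1 + t + t²) gives running coefficients 1,2,3,2,1 for degrees 0…4.
Multiplying by (1 + t + t² + t³ + t⁴) gives running coefficients 1,3,6,8,9 for degrees 0…4.
Finally multiplying by (1 + 3t)³, the product of all factors after the first has coefficients 1,12,60,170,324 for degrees 0…4.
[t⁴] = 1·324 + 2·170 + 1·60 = 724.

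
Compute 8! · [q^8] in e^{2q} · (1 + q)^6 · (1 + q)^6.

The EGF product rule gives c_8 = Σ_{k_1+k_2+k_3=8} C(8; k_1,k_2,k_3) · ∏ g_i(k_i), where e^{2q} gives (2)^k; (1+q)^6 gives the falling factorial (6)_k; (1+q)^6 gives the falling factorial (6)_k.
g_1(k) for k = 0…8: 1, 2, 4, 8, 16, 32, 64, 128, 256.
g_2(k) for k = 0…8: 1, 6, 30, 120, 360, 720, 720, 0, 0.
g_3(k) for k = 0…8: 1, 6, 30, 120, 360, 720, 720, 0, 0.
First combine the last two factors: h(k) = Σ_j C(k,j)·g_2(j)·g_3(k−j) for k = 0…8: 1, 12, 132, 1320, 11880, 95040, 665280, 3991680, 19958400.
c_8 = Σ_k C(8,k)·g_1(k)·h(8−k) = 1·1·19958400 + 8·2·3991680 + 28·4·665280 + 56·8·95040 + 70·16·11880 + 56·32·1320 + 28·64·132 + 8·128·12 + 1·256·1 = 19958400 + 63866880 + 74511360 + 42577920 + 13305600 + 2365440 + 236544 + 12288 + 256 = 216834688.

216834688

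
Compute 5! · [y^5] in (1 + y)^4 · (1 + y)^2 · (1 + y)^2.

The EGF product rule gives c_5 = Σ_{k_1+k_2+k_3=5} C(5; k_1,k_2,k_3) · ∏ g_i(k_i), where (1+y)^4 gives the falling factorial (4)_k; (1+y)^2 gives the falling factorial (2)_k; (1+y)^2 gives the falling factorial (2)_k.
g_1(k) for k = 0…5: 1, 4, 12, 24, 24, 0.
g_2(k) for k = 0…5: 1, 2, 2, 0, 0, 0.
g_3(k) for k = 0…5: 1, 2, 2, 0, 0, 0.
First combine the last two factors: h(k) = Σ_j C(k,j)·g_2(j)·g_3(k−j) for k = 0…5: 1, 4, 12, 24, 24, 0.
c_5 = Σ_k C(5,k)·g_1(k)·h(5−k) = 5·4·24 + 10·12·24 + 10·24·12 + 5·24·4 = 480 + 2880 + 2880 + 480 = 6720.

6720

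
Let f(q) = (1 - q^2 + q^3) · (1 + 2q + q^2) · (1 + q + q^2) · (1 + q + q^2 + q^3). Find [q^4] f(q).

7

(1 - q^2 + q^3) has coefficients 1,0,-1,1 for degrees 0…3.
(1 + 2q + q^2) has coefficients 1,2,1,0,0 for degrees 0…4.
Multiplying by (1 + q + q^2) gives running coefficients 1,3,4,3,1 for degrees 0…4.
Finally multiplying by (1 + q + q^2 + q^3), the product of all factors after the first has coefficients 1,4,8,11,11 for degrees 0…4.
[q^4] = 1·11 − 1·8 + 1·4 = 7.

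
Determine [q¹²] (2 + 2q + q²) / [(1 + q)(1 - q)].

The denominator gives the recurrence a_n = a_(n−2) for n ≥ 3; the numerator fixes a_0 = 2, a_1 = 2, a_2 = 3.
Iterating: 2, 2, 3, 2, 3, 2, 3, 2, 3, 2, 3, 2, 3, so a_12 = 3.

3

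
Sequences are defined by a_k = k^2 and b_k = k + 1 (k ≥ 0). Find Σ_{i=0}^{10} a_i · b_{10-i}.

Write out a_i and b_{10-i} for i = 0,…,10 and sum the products.
Σ = 0·11 + 1·10 + 4·9 + 9·8 + 16·7 + 25·6 + 36·5 + 49·4 + 64·3 + 81·2 + 100·1 = 1210.

1210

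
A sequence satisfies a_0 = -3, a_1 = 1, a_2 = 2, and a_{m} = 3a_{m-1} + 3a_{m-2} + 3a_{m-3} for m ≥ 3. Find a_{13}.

The ordinary generating function has denominator 1 - 3t - 3t^2 - 3t^3.
Iterating the recurrence: a_0,…,a_{13} = -3, 1, 2, 0, 9, 33, 126, 504, 1989, 7857, 31050, 122688, 484785, 1915569.

1915569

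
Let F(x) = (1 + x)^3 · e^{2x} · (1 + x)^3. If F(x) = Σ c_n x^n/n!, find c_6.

The EGF product rule gives c_6 = Σ_{k_1+k_2+k_3=6} C(6; k_1,k_2,k_3) · ∏ g_i(k_i), where (1+x)^3 gives the falling factorial (3)_k; e^{2x} gives (2)^k; (1+x)^3 gives the falling factorial (3)_k.
g_1(k) for k = 0…6: 1, 3, 6, 6, 0, 0, 0.
g_2(k) for k = 0…6: 1, 2, 4, 8, 16, 32, 64.
g_3(k) for k = 0…6: 1, 3, 6, 6, 0, 0, 0.
First combine the last two factors: h(k) = Σ_j C(k,j)·g_2(j)·g_3(k−j) for k = 0…6: 1, 5, 22, 86, 304, 992, 3040.
c_6 = Σ_k C(6,k)·g_1(k)·h(6−k) = 1·1·3040 + 6·3·992 + 15·6·304 + 20·6·86 = 3040 + 17856 + 27360 + 10320 = 58576.

58576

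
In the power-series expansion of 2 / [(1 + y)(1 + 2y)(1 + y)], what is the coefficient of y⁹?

The denominator gives the recurrence a_n = −4a_(n−1) − 5a_(n−2) − 2a_(n−3) for n ≥ 3; the numerator fixes a_0 = 2, a_1 = -8, a_2 = 22.
Iterating: 2, -8, 22, -52, 114, -240, 494, -1004, 2026, -4072, so a_9 = -4072.

-4072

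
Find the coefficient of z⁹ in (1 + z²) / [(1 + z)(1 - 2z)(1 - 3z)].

48354

Partial fractions give a closed form: a_n = (1/6)·(-1)^n + (-5/3)·2^n + (5/2)·3^n.
At n = 9: a_9 = 48354.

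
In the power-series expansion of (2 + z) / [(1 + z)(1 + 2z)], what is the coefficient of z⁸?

Partial fractions give a closed form: a_n = (-1)·(-1)^n + (3)·(-2)^n.
At n = 8: a_8 = 767.

767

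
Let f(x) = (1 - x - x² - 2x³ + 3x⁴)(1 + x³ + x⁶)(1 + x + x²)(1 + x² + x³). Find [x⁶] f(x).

(1 - x - x² - 2x³ + 3x⁴) has coefficients 1,-1,-1,-2,3 for degrees 0…4.
(1 + x³ + x⁶) has coefficients 1,0,0,1,0,0,1 for degrees 0…6.
Multiplying by (1 + x + x²) gives running coefficients 1,1,1,1,1,1,1 for degrees 0…6.
Finally multiplying by (1 + x² + x³), the product of all factors after the first has coefficients 1,1,2,3,3,3,3 for degrees 0…6.
[x⁶] = 1·3 − 1·3 − 1·3 − 2·3 + 3·2 = -3.

-3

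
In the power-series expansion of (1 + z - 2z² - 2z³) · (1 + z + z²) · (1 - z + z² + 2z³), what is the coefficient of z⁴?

(1 + z - 2z² - 2z³) has coefficients 1,1,-2,-2 for degrees 0…3.
(1 + z + z²) has coefficients 1,1,1,0,0 for degrees 0…4.
Finally multiplying by (1 - z + z² + 2z³), the product of all factors after the first has coefficients 1,0,1,2,3 for degrees 0…4.
[z⁴] = 1·3 + 1·2 − 2·1 − 2·0 = 3.

3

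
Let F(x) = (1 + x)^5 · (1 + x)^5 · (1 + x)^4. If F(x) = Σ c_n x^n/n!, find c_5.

The EGF product rule gives c_5 = Σ_{k_1+k_2+k_3=5} C(5; k_1,k_2,k_3) · ∏ g_i(k_i), where (1+x)^5 gives the falling factorial (5)_k; (1+x)^5 gives the falling factorial (5)_k; (1+x)^4 gives the falling factorial (4)_k.
g_1(k) for k = 0…5: 1, 5, 20, 60, 120, 120.
g_2(k) for k = 0…5: 1, 5, 20, 60, 120, 120.
g_3(k) for k = 0…5: 1, 4, 12, 24, 24, 0.
First combine the last two factors: h(k) = Σ_j C(k,j)·g_2(j)·g_3(k−j) for k = 0…5: 1, 9, 72, 504, 3024, 15120.
c_5 = Σ_k C(5,k)·g_1(k)·h(5−k) = 1·1·15120 + 5·5·3024 + 10·20·504 + 10·60·72 + 5·120·9 + 1·120·1 = 15120 + 75600 + 100800 + 43200 + 5400 + 120 = 240240.

240240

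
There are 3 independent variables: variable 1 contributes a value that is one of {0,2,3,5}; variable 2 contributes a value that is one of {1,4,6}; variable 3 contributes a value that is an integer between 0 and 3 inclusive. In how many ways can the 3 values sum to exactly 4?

4

The generating function for the choices is (1 + x² + x³ + x⁵)·(x + x⁴ + x⁶)·(1 + x + x² + x³); the count is [x⁴].
(1 + x² + x³ + x⁵) has coefficients 1,0,1,1,0 for degrees 0…4.
(x + x⁴ + x⁶) has coefficients 0,1,0,0,1 for degrees 0…4.
Finally multiplying by (1 + x + x² + x³), the product of all factors after the first has coefficients 0,1,1,1,2 for degrees 0…4.
[x⁴] = 1·2 + 1·1 + 1·1 = 4.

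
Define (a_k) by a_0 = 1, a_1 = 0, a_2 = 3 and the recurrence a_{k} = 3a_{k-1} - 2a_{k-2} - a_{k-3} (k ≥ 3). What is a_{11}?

The ordinary generating function has denominator 1 - 3q + 2q^2 + q^3.
Iterating the recurrence: a_0,…,a_{11} = 1, 0, 3, 8, 18, 35, 61, 95, 128, 133, 48, -250.

-250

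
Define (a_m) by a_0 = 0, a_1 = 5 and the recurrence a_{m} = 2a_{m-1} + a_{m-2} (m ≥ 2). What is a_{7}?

845

The ordinary generating function has denominator 1 - 2q - q^2.
Iterating the recurrence: a_0,…,a_{7} = 0, 5, 10, 25, 60, 145, 350, 845.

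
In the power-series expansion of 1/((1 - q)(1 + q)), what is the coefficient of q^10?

1

Partial fractions give a closed form: a_n = (1/2)·1^n + (1/2)·(-1)^n.
At n = 10: a_10 = 1.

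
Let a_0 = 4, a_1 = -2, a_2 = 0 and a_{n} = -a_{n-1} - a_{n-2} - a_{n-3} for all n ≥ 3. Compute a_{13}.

-2

The ordinary generating function has denominator 1 + x + x^2 + x^3.
Iterating the recurrence: a_0,…,a_{13} = 4, -2, 0, -2, 4, -2, 0, -2, 4, -2, 0, -2, 4, -2.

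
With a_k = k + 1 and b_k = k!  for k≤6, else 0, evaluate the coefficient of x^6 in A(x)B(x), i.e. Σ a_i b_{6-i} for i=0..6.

1079

This is [x^6] in the product of the two ordinary generating functions.
Σ = 1·720 + 2·120 + 3·24 + 4·6 + 5·2 + 6·1 + 7·1 = 1079.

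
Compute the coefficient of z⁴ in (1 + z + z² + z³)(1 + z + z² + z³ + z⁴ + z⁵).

4

(1 + z + z² + z³) has coefficients 1,1,1,1 for degrees 0…3.
(1 + z + z² + z³ + z⁴ + z⁵) has coefficients 1,1,1,1,1 for degrees 0…4.
[z⁴] = 1·1 + 1·1 + 1·1 + 1·1 = 4.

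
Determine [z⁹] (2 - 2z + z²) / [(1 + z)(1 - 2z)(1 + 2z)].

Partial fractions give a closed form: a_n = (-5/3)·(-1)^n + (5/12)·2^n + (13/4)·(-2)^n.
At n = 9: a_9 = -1449.

-1449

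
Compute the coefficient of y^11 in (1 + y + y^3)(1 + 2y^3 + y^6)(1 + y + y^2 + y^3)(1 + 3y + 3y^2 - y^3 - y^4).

12

(1 + y + y^3) has coefficients 1,1,0,1 for degrees 0…3.
(1 + 2y^3 + y^6) has coefficients 1,0,0,2,0,0,1,0,0,0,0,0 for degrees 0…11.
Multiplying by (1 + y + y^2 + y^3) gives running coefficients 1,1,1,3,2,2,3,1,1,1,0,0 for degrees 0…11.
Finally multiplying by (1 + 3y + 3y^2 - y^3 - y^4), the product of all factors after the first has coefficients 1,4,7,8,12,15,11,11,9,2,2,1 for degrees 0…11.
[y^11] = 1·1 + 1·2 + 1·9 = 12.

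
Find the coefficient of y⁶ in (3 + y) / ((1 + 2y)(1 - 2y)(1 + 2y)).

The denominator gives the recurrence a_n = −2a_(n−1) + 4a_(n−2) + 8a_(n−3) for n ≥ 3; the numerator fixes a_0 = 3, a_1 = -5, a_2 = 22.
Iterating: 3, -5, 22, -40, 128, -240, 672, so a_6 = 672.

672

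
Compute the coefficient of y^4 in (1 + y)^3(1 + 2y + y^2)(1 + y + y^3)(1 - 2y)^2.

-4

(1 + y)^3 has coefficients 1,3,3,1 for degrees 0…3.
(1 + 2y + y^2) has coefficients 1,2,1,0,0 for degrees 0…4.
Multiplying by (1 + y + y^3) gives running coefficients 1,3,3,2,2 for degrees 0…4.
Finally multiplying by (1 - 2y)^2, the product of all factors after the first has coefficients 1,-1,-5,2,6 for degrees 0…4.
[y^4] = 1·6 + 3·2 + 3·(-5) + 1·(-1) = -4.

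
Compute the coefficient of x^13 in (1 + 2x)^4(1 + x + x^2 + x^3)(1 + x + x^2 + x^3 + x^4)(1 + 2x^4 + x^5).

(1 + 2x)^4 has coefficients 1,8,24,32,16 for degrees 0…4.
(1 + x + x^2 + x^3) has coefficients 1,1,1,1,0,0,0,0,0,0,0,0,0,0 for degrees 0…13.
Multiplying by (1 + x + x^2 + x^3 + x^4) gives running coefficients 1,2,3,4,4,3,2,1,0,0,0,0,0,0 for degrees 0…13.
Finally multiplying by (1 + 2x^4 + x^5), the product of all factors after the first has coefficients 1,2,3,4,6,8,10,12,12,10,7,4,1,0 for degrees 0…13.
[x^13] = 1·0 + 8·1 + 24·4 + 32·7 + 16·10 = 488.

488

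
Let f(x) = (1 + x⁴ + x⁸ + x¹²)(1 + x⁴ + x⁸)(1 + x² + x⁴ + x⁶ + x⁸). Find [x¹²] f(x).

(1 + x⁴ + x⁸ + x¹²) has coefficients 1,0,0,0,1,0,0,0,1,0,0,0,1 for degrees 0…12.
(1 + x⁴ + x⁸) has coefficients 1,0,0,0,1,0,0,0,1,0,0,0,0 for degrees 0…12.
Finally multiplying by (1 + x² + x⁴ + x⁶ + x⁸), the product of all factors after the first has coefficients 1,0,1,0,2,0,2,0,3,0,2,0,2 for degrees 0…12.
[x¹²] = 1·2 + 1·3 + 1·2 + 1·1 = 8.

8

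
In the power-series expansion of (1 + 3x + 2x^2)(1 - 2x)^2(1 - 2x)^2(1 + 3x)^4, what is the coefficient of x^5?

(1 + 3x + 2x^2) has coefficients 1,3,2 for degrees 0…2.
(1 - 2x)^2 has coefficients 1,-4,4,0,0,0 for degrees 0…5.
Multiplying by (1 - 2x)^2 gives running coefficients 1,-8,24,-32,16,0 for degrees 0…5.
Finally multiplying by (1 + 3x)^4, the product of all factors after the first has coefficients 1,4,-18,-68,145,408 for degrees 0…5.
[x^5] = 1·408 + 3·145 + 2·(-68) = 707.

707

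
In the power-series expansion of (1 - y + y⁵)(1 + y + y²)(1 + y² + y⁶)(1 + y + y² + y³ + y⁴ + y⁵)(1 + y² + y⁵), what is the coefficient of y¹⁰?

(1 - y + y⁵) has coefficients 1,-1,0,0,0,1 for degrees 0…5.
(1 + y + y²) has coefficients 1,1,1,0,0,0,0,0,0,0,0 for degrees 0…10.
Multiplying by (1 + y² + y⁶) gives running coefficients 1,1,2,1,1,0,1,1,1,0,0 for degrees 0…10.
Multiplying by (1 + y + y² + y³ + y⁴ + y⁵) gives running coefficients 1,2,4,5,6,6,6,6,5,4,3 for degrees 0…10.
Finally multiplying by (1 + y² + y⁵), the product of all factors after the first has coefficients 1,2,5,7,10,12,14,16,16,16,14 for degrees 0…10.
[y¹⁰] = 1·14 − 1·16 + 1·12 = 10.

10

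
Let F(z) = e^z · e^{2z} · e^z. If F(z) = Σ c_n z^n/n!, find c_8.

The EGF product rule gives c_8 = Σ_{k_1+k_2+k_3=8} C(8; k_1,k_2,k_3) · ∏ g_i(k_i), where e^z gives (1)^k; e^{2z} gives (2)^k; e^z gives (1)^k.
g_1(k) for k = 0…8: 1, 1, 1, 1, 1, 1, 1, 1, 1.
g_2(k) for k = 0…8: 1, 2, 4, 8, 16, 32, 64, 128, 256.
g_3(k) for k = 0…8: 1, 1, 1, 1, 1, 1, 1, 1, 1.
First combine the last two factors: h(k) = Σ_j C(k,j)·g_2(j)·g_3(k−j) for k = 0…8: 1, 3, 9, 27, 81, 243, 729, 2187, 6561.
c_8 = Σ_k C(8,k)·g_1(k)·h(8−k) = 1·1·6561 + 8·1·2187 + 28·1·729 + 56·1·243 + 70·1·81 + 56·1·27 + 28·1·9 + 8·1·3 + 1·1·1 = 6561 + 17496 + 20412 + 13608 + 5670 + 1512 + 252 + 24 + 1 = 65536.

65536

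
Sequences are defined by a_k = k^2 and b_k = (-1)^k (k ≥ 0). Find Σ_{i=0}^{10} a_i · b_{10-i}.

55

This is [x^10] in the product of the two ordinary generating functions.
Σ = 0·1 + 1·(-1) + 4·1 + 9·(-1) + 16·1 + 25·(-1) + 36·1 + 49·(-1) + 64·1 + 81·(-1) + 100·1 = 55.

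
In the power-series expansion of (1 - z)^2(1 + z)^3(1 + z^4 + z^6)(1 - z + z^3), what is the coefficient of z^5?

(1 - z)^2 has coefficients 1,-2,1 for degrees 0…2.
(1 + z)^3 has coefficients 1,3,3,1,0,0 for degrees 0…5.
Multiplying by (1 + z^4 + z^6) gives running coefficients 1,3,3,1,1,3 for degrees 0…5.
Finally multiplying by (1 - z + z^3), the product of all factors after the first has coefficients 1,2,0,-1,3,5 for degrees 0…5.
[z^5] = 1·5 − 2·3 + 1·(-1) = -2.

-2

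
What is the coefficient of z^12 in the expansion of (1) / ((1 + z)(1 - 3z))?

398581

Partial fractions give a closed form: a_n = (1/4)·(-1)^n + (3/4)·3^n.
At n = 12: a_12 = 398581.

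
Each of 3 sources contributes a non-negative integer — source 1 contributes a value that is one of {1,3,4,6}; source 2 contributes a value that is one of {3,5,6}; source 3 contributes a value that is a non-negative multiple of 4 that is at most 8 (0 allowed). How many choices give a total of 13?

The generating function for the choices is (z + z^3 + z^4 + z^6)·(z^3 + z^5 + z^6)·(1 + z^4 + z^8); the count is [z^13].
(z + z^3 + z^4 + z^6) has coefficients 0,1,0,1,1,0,1 for degrees 0…6.
(z^3 + z^5 + z^6) has coefficients 0,0,0,1,0,1,1,0,0,0,0,0,0,0 for degrees 0…13.
Finally multiplying by (1 + z^4 + z^8), the product of all factors after the first has coefficients 0,0,0,1,0,1,1,1,0,1,1,1,0,1 for degrees 0…13.
[z^13] = 1·0 + 1·1 + 1·1 + 1·1 = 3.

3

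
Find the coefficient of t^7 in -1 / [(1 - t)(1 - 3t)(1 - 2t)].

Partial fractions give a closed form: a_n = (-1/2)·1^n + (-9/2)·3^n + (4)·2^n.
At n = 7: a_7 = -9330.

-9330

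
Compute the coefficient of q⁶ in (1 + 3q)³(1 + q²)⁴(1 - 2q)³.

58

(1 + 3q)³ has coefficients 1,9,27,27 for degrees 0…3.
(1 + q²)⁴ has coefficients 1,0,4,0,6,0,4 for degrees 0…6.
Finally multiplying by (1 - 2q)³, the product of all factors after the first has coefficients 1,-6,16,-32,54,-68,76 for degrees 0…6.
[q⁶] = 1·76 + 9·(-68) + 27·54 + 27·(-32) = 58.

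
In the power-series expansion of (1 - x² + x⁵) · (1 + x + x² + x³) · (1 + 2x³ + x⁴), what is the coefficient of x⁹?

2

(1 - x² + x⁵) has coefficients 1,0,-1,0,0,1 for degrees 0…5.
(1 + x + x² + x³) has coefficients 1,1,1,1,0,0,0,0,0,0 for degrees 0…9.
Finally multiplying by (1 + 2x³ + x⁴), the product of all factors after the first has coefficients 1,1,1,3,3,3,3,1,0,0 for degrees 0…9.
[x⁹] = 1·0 − 1·1 + 1·3 = 2.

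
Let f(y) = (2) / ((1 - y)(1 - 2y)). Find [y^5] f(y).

The denominator gives the recurrence a_n = 3a_(n−1) − 2a_(n−2) for n ≥ 3; the numerator fixes a_0 = 2, a_1 = 6, a_2 = 14.
Iterating: 2, 6, 14, 30, 62, 126, so a_5 = 126.

126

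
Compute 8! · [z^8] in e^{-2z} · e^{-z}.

6561

The EGF product rule gives c_8 = Σ_{k_1+k_2=8} C(8; k_1,k_2) · ∏ g_i(k_i), where e^{-2z} gives (-2)^k; e^{-z} gives (-1)^k.
g_1(k) for k = 0…8: 1, -2, 4, -8, 16, -32, 64, -128, 256.
g_2(k) for k = 0…8: 1, -1, 1, -1, 1, -1, 1, -1, 1.
c_8 = Σ_k C(8,k)·g_1(k)·g_2(8−k) = 1·1·1 + 8·(-2)·(-1) + 28·4·1 + 56·(-8)·(-1) + 70·16·1 + 56·(-32)·(-1) + 28·64·1 + 8·(-128)·(-1) + 1·256·1 = 1 + 16 + 112 + 448 + 1120 + 1792 + 1792 + 1024 + 256 = 6561.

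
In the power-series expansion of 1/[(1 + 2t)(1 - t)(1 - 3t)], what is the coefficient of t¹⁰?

Partial fractions give a closed form: a_n = (4/15)·(-2)^n + (-1/6)·1^n + (9/10)·3^n.
At n = 10: a_10 = 53417.

53417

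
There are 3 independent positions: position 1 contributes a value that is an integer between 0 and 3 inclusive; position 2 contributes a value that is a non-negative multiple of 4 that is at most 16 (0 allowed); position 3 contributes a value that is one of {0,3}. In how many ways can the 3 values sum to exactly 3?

The generating function for the choices is (1 + x + x² + x³)·(1 + x⁴ + x⁸ + x¹² + x¹⁶)·(1 + x³); the count is [x³].
(1 + x + x² + x³) has coefficients 1,1,1,1 for degrees 0…3.
(1 + x⁴ + x⁸ + x¹² + x¹⁶) has coefficients 1,0,0,0 for degrees 0…3.
Finally multiplying by (1 + x³), the product of all factors after the first has coefficients 1,0,0,1 for degrees 0…3.
[x³] = 1·1 + 1·0 + 1·0 + 1·1 = 2.

2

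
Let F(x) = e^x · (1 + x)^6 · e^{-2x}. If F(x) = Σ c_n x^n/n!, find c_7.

1091

The EGF product rule gives c_7 = Σ_{k_1+k_2+k_3=7} C(7; k_1,k_2,k_3) · ∏ g_i(k_i), where e^x gives (1)^k; (1+x)^6 gives the falling factorial (6)_k; e^{-2x} gives (-2)^k.
g_1(k) for k = 0…7: 1, 1, 1, 1, 1, 1, 1, 1.
g_2(k) for k = 0…7: 1, 6, 30, 120, 360, 720, 720, 0.
g_3(k) for k = 0…7: 1, -2, 4, -8, 16, -32, 64, -128.
First combine the last two factors: h(k) = Σ_j C(k,j)·g_2(j)·g_3(k−j) for k = 0…7: 1, 4, 10, 4, -56, -32, 592, -800.
c_7 = Σ_k C(7,k)·g_1(k)·h(7−k) = 1·1·(-800) + 7·1·592 + 21·1·(-32) + 35·1·(-56) + 35·1·4 + 21·1·10 + 7·1·4 + 1·1·1 = −800 + 4144 − 672 − 1960 + 140 + 210 + 28 + 1 = 1091.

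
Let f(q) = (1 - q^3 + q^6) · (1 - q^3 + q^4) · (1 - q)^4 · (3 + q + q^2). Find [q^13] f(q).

(1 - q^3 + q^6) has coefficients 1,0,0,-1,0,0,1 for degrees 0…6.
(1 - q^3 + q^4) has coefficients 1,0,0,-1,1,0,0,0,0,0,0,0,0,0 for degrees 0…13.
Multiplying by (1 - q)^4 gives running coefficients 1,-4,6,-5,6,-10,10,-5,1,0,0,0,0,0 for degrees 0…13.
Finally multiplying by (3 + q + q^2), the product of all factors after the first has coefficients 3,-11,15,-13,19,-29,26,-15,8,-4,1,0,0,0 for degrees 0…13.
[q^13] = 1·0 − 1·1 + 1·(-15) = -16.

-16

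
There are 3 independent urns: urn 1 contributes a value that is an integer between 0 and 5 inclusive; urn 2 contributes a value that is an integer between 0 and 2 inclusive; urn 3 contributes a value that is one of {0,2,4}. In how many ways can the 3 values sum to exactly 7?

The generating function for the choices is (1 + y + y^2 + y^3 + y^4 + y^5)·(1 + y + y^2)·(1 + y^2 + y^4); the count is [y^7].
(1 + y + y^2 + y^3 + y^4 + y^5) has coefficients 1,1,1,1,1,1 for degrees 0…5.
(1 + y + y^2) has coefficients 1,1,1,0,0,0,0,0 for degrees 0…7.
Finally multiplying by (1 + y^2 + y^4), the product of all factors after the first has coefficients 1,1,2,1,2,1,1,0 for degrees 0…7.
[y^7] = 1·0 + 1·1 + 1·1 + 1·2 + 1·1 + 1·2 = 7.

7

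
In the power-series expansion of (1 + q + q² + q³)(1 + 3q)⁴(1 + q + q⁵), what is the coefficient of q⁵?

499

(1 + q + q² + q³) has coefficients 1,1,1,1 for degrees 0…3.
(1 + 3q)⁴ has coefficients 1,12,54,108,81,0 for degrees 0…5.
Finally multiplying by (1 + q + q⁵), the product of all factors after the first has coefficients 1,13,66,162,189,82 for degrees 0…5.
[q⁵] = 1·82 + 1·189 + 1·162 + 1·66 = 499.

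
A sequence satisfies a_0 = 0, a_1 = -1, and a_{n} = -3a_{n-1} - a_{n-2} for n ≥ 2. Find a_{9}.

-2584

The ordinary generating function has denominator 1 + 3y + y^2.
Iterating the recurrence: a_0,…,a_{9} = 0, -1, 3, -8, 21, -55, 144, -377, 987, -2584.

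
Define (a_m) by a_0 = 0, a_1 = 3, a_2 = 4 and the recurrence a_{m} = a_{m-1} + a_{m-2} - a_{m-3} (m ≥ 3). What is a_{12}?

24

The ordinary generating function has denominator 1 - x - x^2 + x^3.
Iterating the recurrence: a_0,…,a_{12} = 0, 3, 4, 7, 8, 11, 12, 15, 16, 19, 20, 23, 24.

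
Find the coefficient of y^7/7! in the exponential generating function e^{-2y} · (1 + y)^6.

-800

The EGF product rule gives c_7 = Σ_{k_1+k_2=7} C(7; k_1,k_2) · ∏ g_i(k_i), where e^{-2y} gives (-2)^k; (1+y)^6 gives the falling factorial (6)_k.
g_1(k) for k = 0…7: 1, -2, 4, -8, 16, -32, 64, -128.
g_2(k) for k = 0…7: 1, 6, 30, 120, 360, 720, 720, 0.
c_7 = Σ_k C(7,k)·g_1(k)·g_2(7−k) = 7·(-2)·720 + 21·4·720 + 35·(-8)·360 + 35·16·120 + 21·(-32)·30 + 7·64·6 + 1·(-128)·1 = −10080 + 60480 − 100800 + 67200 − 20160 + 2688 − 128 = -800.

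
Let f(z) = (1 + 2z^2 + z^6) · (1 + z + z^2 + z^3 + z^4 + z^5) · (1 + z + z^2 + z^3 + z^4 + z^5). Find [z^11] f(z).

(1 + 2z^2 + z^6) has coefficients 1,0,2,0,0,0,1 for degrees 0…6.
(1 + z + z^2 + z^3 + z^4 + z^5) has coefficients 1,1,1,1,1,1,0,0,0,0,0,0 for degrees 0…11.
Finally multiplying by (1 + z + z^2 + z^3 + z^4 + z^5), the product of all factors after the first has coefficients 1,2,3,4,5,6,5,4,3,2,1,0 for degrees 0…11.
[z^11] = 1·0 + 2·2 + 1·6 = 10.

10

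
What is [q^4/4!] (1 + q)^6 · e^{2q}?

The EGF product rule gives c_4 = Σ_{k_1+k_2=4} C(4; k_1,k_2) · ∏ g_i(k_i), where (1+q)^6 gives the falling factorial (6)_k; e^{2q} gives (2)^k.
g_1(k) for k = 0…4: 1, 6, 30, 120, 360.
g_2(k) for k = 0…4: 1, 2, 4, 8, 16.
c_4 = Σ_k C(4,k)·g_1(k)·g_2(4−k) = 1·1·16 + 4·6·8 + 6·30·4 + 4·120·2 + 1·360·1 = 16 + 192 + 720 + 960 + 360 = 2248.

2248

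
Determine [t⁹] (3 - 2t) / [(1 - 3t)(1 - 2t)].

Partial fractions give a closed form: a_n = (7)·3^n + (-4)·2^n.
At n = 9: a_9 = 135733.

135733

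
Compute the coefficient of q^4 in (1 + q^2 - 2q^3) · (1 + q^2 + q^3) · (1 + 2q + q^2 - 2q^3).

(1 + q^2 - 2q^3) has coefficients 1,0,1,-2 for degrees 0…3.
(1 + q^2 + q^3) has coefficients 1,0,1,1,0 for degrees 0…4.
Finally multiplying by (1 + 2q + q^2 - 2q^3), the product of all factors after the first has coefficients 1,2,2,1,3 for degrees 0…4.
[q^4] = 1·3 + 1·2 − 2·2 = 1.

1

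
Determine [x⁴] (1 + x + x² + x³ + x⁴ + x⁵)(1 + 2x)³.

(1 + x + x² + x³ + x⁴ + x⁵) has coefficients 1,1,1,1,1 for degrees 0…4.
(1 + 2x)³ has coefficients 1,6,12,8,0 for degrees 0…4.
[x⁴] = 1·0 + 1·8 + 1·12 + 1·6 + 1·1 = 27.

27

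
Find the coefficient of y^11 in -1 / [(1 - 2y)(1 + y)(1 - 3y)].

-395850

Partial fractions give a closed form: a_n = (4/3)·2^n + (-1/12)·(-1)^n + (-9/4)·3^n.
At n = 11: a_11 = -395850.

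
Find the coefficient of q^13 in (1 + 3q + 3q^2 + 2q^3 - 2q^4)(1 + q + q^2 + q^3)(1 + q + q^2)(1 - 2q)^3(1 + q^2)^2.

(1 + 3q + 3q^2 + 2q^3 - 2q^4) has coefficients 1,3,3,2,-2 for degrees 0…4.
(1 + q + q^2 + q^3) has coefficients 1,1,1,1,0,0,0,0,0,0,0,0,0,0 for degrees 0…13.
Multiplying by (1 + q + q^2) gives running coefficients 1,2,3,3,2,1,0,0,0,0,0,0,0,0 for degrees 0…13.
Multiplying by (1 - 2q)^3 gives running coefficients 1,-4,3,1,4,1,-6,-4,-8,0,0,0,0,0 for degrees 0…13.
Finally multiplying by (1 + q^2)^2, the product of all factors after the first has coefficients 1,-4,5,-7,11,-1,5,-1,-16,-7,-22,-4,-8,0 for degrees 0…13.
[q^13] = 1·0 + 3·(-8) + 3·(-4) + 2·(-22) − 2·(-7) = -66.

-66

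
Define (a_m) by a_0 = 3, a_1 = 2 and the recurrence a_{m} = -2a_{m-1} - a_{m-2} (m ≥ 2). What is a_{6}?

The ordinary generating function has denominator 1 + 2q + q^2.
Iterating the recurrence: a_0,…,a_{6} = 3, 2, -7, 12, -17, 22, -27.

-27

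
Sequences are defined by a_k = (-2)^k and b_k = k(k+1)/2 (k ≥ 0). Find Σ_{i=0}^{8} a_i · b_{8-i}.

Write out a_i and b_{8-i} for i = 0,…,8 and sum the products.
Σ = 1·36 − 2·28 + 4·21 − 8·15 + 16·10 − 32·6 + 64·3 − 128·1 + 256·0 = -24.

-24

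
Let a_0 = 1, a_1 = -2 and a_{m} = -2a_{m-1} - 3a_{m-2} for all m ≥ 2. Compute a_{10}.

-263

The ordinary generating function has denominator 1 + 2x + 3x^2.
Iterating the recurrence: a_0,…,a_{10} = 1, -2, 1, 4, -11, 10, 13, -56, 73, 22, -263.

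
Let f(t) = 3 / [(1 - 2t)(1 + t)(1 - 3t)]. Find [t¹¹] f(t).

Partial fractions give a closed form: a_n = (-4)·2^n + (1/4)·(-1)^n + (27/4)·3^n.
At n = 11: a_11 = 1187550.

1187550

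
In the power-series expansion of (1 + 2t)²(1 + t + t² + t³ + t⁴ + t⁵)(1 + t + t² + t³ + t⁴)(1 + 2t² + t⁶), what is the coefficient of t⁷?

127

(1 + 2t)² has coefficients 1,4,4 for degrees 0…2.
(1 + t + t² + t³ + t⁴ + t⁵) has coefficients 1,1,1,1,1,1,0,0 for degrees 0…7.
Multiplying by (1 + t + t² + t³ + t⁴) gives running coefficients 1,2,3,4,5,5,4,3 for degrees 0…7.
Finally multiplying by (1 + 2t² + t⁶), the product of all factors after the first has coefficients 1,2,5,8,11,13,15,15 for degrees 0…7.
[t⁷] = 1·15 + 4·15 + 4·13 = 127.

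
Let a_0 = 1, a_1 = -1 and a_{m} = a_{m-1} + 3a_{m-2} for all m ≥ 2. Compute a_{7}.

23

The ordinary generating function has denominator 1 - q - 3q^2.
Iterating the recurrence: a_0,…,a_{7} = 1, -1, 2, -1, 5, 2, 17, 23.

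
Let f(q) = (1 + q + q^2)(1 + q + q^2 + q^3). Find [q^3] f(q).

3

(1 + q + q^2) has coefficients 1,1,1 for degrees 0…2.
(1 + q + q^2 + q^3) has coefficients 1,1,1,1 for degrees 0…3.
[q^3] = 1·1 + 1·1 + 1·1 = 3.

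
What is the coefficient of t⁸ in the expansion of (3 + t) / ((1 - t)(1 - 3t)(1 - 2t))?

94833

Partial fractions give a closed form: a_n = (2)·1^n + (15)·3^n + (-14)·2^n.
At n = 8: a_8 = 94833.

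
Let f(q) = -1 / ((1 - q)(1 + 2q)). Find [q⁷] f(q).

The denominator gives the recurrence a_n = −a_(n−1) + 2a_(n−2) for n ≥ 2; the numerator fixes a_0 = -1, a_1 = 1.
Iterating: -1, 1, -3, 5, -11, 21, -43, 85, so a_7 = 85.

85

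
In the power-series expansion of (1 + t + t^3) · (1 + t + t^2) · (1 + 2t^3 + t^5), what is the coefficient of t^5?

6

(1 + t + t^3) has coefficients 1,1,0,1 for degrees 0…3.
(1 + t + t^2) has coefficients 1,1,1,0,0,0 for degrees 0…5.
Finally multiplying by (1 + 2t^3 + t^5), the product of all factors after the first has coefficients 1,1,1,2,2,3 for degrees 0…5.
[t^5] = 1·3 + 1·2 + 1·1 = 6.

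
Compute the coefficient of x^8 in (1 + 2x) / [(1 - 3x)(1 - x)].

Partial fractions give a closed form: a_n = (5/2)·3^n + (-3/2)·1^n.
At n = 8: a_8 = 16401.

16401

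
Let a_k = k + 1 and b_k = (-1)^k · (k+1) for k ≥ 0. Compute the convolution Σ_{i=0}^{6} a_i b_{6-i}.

The convolution is the x^6 coefficient of A(x)B(x).
Σ = 1·7 + 2·(-6) + 3·5 + 4·(-4) + 5·3 + 6·(-2) + 7·1 = 4.

4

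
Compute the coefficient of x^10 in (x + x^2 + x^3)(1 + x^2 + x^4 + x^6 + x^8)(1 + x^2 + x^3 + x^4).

5

(x + x^2 + x^3) has coefficients 0,1,1,1 for degrees 0…3.
(1 + x^2 + x^4 + x^6 + x^8) has coefficients 1,0,1,0,1,0,1,0,1,0,0 for degrees 0…10.
Finally multiplying by (1 + x^2 + x^3 + x^4), the product of all factors after the first has coefficients 1,0,2,1,3,1,3,1,3,1,2 for degrees 0…10.
[x^10] = 1·1 + 1·3 + 1·1 = 5.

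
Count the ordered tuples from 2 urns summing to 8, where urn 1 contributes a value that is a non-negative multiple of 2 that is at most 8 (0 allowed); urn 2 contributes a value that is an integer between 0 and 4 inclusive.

The generating function for the choices is (1 + t² + t⁴ + t⁶ + t⁸)·(1 + t + t² + t³ + t⁴); the count is [t⁸].
(1 + t² + t⁴ + t⁶ + t⁸) has coefficients 1,0,1,0,1,0,1,0,1 for degrees 0…8.
(1 + t + t² + t³ + t⁴) has coefficients 1,1,1,1,1,0,0,0,0 for degrees 0…8.
[t⁸] = 1·0 + 1·0 + 1·1 + 1·1 + 1·1 = 3.

3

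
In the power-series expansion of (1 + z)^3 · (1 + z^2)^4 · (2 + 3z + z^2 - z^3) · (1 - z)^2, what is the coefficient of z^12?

(1 + z)^3 has coefficients 1,3,3,1 for degrees 0…3.
(1 + z^2)^4 has coefficients 1,0,4,0,6,0,4,0,1,0,0,0,0 for degrees 0…12.
Multiplying by (2 + 3z + z^2 - z^3) gives running coefficients 2,3,9,11,16,14,14,6,6,-1,1,-1,0 for degrees 0…12.
Finally multiplying by (1 - z)^2, the product of all factors after the first has coefficients 2,-1,5,-4,3,-7,2,-8,8,-7,9,-4,3 for degrees 0…12.
[z^12] = 1·3 + 3·(-4) + 3·9 + 1·(-7) = 11.

11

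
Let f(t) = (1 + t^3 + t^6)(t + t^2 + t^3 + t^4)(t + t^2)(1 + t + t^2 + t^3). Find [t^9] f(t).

(1 + t^3 + t^6) has coefficients 1,0,0,1,0,0,1 for degrees 0…6.
(t + t^2 + t^3 + t^4) has coefficients 0,1,1,1,1,0,0,0,0,0 for degrees 0…9.
Multiplying by (t + t^2) gives running coefficients 0,0,1,2,2,2,1,0,0,0 for degrees 0…9.
Finally multiplying by (1 + t + t^2 + t^3), the product of all factors after the first has coefficients 0,0,1,3,5,7,7,5,3,1 for degrees 0…9.
[t^9] = 1·1 + 1·7 + 1·3 = 11.

11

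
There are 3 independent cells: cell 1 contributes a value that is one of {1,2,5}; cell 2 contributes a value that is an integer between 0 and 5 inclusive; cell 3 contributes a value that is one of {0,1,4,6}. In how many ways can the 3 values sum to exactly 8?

The generating function for the choices is (t + t² + t⁵)·(1 + t + t² + t³ + t⁴ + t⁵)·(1 + t + t⁴ + t⁶); the count is [t⁸].
(t + t² + t⁵) has coefficients 0,1,1,0,0,1 for degrees 0…5.
(1 + t + t² + t³ + t⁴ + t⁵) has coefficients 1,1,1,1,1,1,0,0,0 for degrees 0…8.
Finally multiplying by (1 + t + t⁴ + t⁶), the product of all factors after the first has coefficients 1,2,2,2,3,3,3,2,2 for degrees 0…8.
[t⁸] = 1·2 + 1·3 + 1·2 = 7.

7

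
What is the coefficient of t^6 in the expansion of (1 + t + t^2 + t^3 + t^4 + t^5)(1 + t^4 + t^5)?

2

(1 + t + t^2 + t^3 + t^4 + t^5) has coefficients 1,1,1,1,1,1 for degrees 0…5.
(1 + t^4 + t^5) has coefficients 1,0,0,0,1,1,0 for degrees 0…6.
[t^6] = 1·0 + 1·1 + 1·1 + 1·0 + 1·0 + 1·0 = 2.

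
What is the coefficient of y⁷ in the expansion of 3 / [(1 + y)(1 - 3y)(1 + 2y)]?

Partial fractions give a closed form: a_n = (-3/4)·(-1)^n + (27/20)·3^n + (12/5)·(-2)^n.
At n = 7: a_7 = 2646.

2646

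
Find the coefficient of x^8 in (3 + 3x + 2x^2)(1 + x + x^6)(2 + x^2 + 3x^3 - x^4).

7

(3 + 3x + 2x^2) has coefficients 3,3,2 for degrees 0…2.
(1 + x + x^6) has coefficients 1,1,0,0,0,0,1,0,0 for degrees 0…8.
Finally multiplying by (2 + x^2 + 3x^3 - x^4), the product of all factors after the first has coefficients 2,2,1,4,2,-1,2,0,1 for degrees 0…8.
[x^8] = 3·1 + 3·0 + 2·2 = 7.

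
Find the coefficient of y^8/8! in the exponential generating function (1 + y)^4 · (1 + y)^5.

The EGF product rule gives c_8 = Σ_{k_1+k_2=8} C(8; k_1,k_2) · ∏ g_i(k_i), where (1+y)^4 gives the falling factorial (4)_k; (1+y)^5 gives the falling factorial (5)_k.
g_1(k) for k = 0…8: 1, 4, 12, 24, 24, 0, 0, 0, 0.
g_2(k) for k = 0…8: 1, 5, 20, 60, 120, 120, 0, 0, 0.
c_8 = Σ_k C(8,k)·g_1(k)·g_2(8−k) = 56·24·120 + 70·24·120 = 161280 + 201600 = 362880.

362880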